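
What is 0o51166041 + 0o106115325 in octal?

0o157303366

Add column by column in base 8, right to left:
  1+5 = 6
  4+2 = 6
  0+3 = 3
  6+5 = 3 carry 1
  6+1+1 = 0 carry 1
  1+1+1 = 3
  1+6 = 7
  5+0 = 5
  0+1 = 1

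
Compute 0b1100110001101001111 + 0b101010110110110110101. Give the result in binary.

Add column by column in base 2, right to left:
  1+1 = 0 carry 1
  1+0+1 = 0 carry 1
  1+1+1 = 1 carry 1
  1+0+1 = 0 carry 1
  0+1+1 = 0 carry 1
  0+1+1 = 0 carry 1
  1+0+1 = 0 carry 1
  0+1+1 = 0 carry 1
  1+1+1 = 1 carry 1
  1+0+1 = 0 carry 1
  0+1+1 = 0 carry 1
  0+1+1 = 0 carry 1
  0+0+1 = 1
  1+1 = 0 carry 1
  1+1+1 = 1 carry 1
  0+0+1 = 1
  0+1 = 1
  1+0 = 1
  1+1 = 0 carry 1
  0+0+1 = 1
  0+1 = 1

0b110111101000100000100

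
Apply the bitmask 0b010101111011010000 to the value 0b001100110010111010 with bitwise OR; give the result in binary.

0b011101111011111010

OR bit by bit (1 where either bit is 1):
  001100110010111010
| 010101111011010000
= 011101111011111010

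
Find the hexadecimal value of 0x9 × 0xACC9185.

0x61311DAD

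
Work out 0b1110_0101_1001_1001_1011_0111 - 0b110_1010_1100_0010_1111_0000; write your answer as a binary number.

Subtract column by column in base 2:
  1-0 → 1
  1-0 → 1
  1-0 → 1
  0-0 → 0
  1-1 → 0
  1-1 → 0
  0-1 → 1 (borrow)
  1-1-1 → 1 (borrow)
  1-0-1 → 0
  0-1 → 1 (borrow)
  0-0-1 → 1 (borrow)
  1-0-1 → 0
  1-0 → 1
  0-0 → 0
  0-1 → 1 (borrow)
  1-1-1 → 1 (borrow)
  1-0-1 → 0
  0-1 → 1 (borrow)
  1-0-1 → 0
  0-1 → 1 (borrow)
  0-0-1 → 1 (borrow)
  1-1-1 → 1 (borrow)
  1-1-1 → 1 (borrow)
  1-0-1 → 0

0b11110101101011011000111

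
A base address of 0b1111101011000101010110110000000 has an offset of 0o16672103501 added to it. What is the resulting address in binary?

0b11110100010010110011010011000001

0o16672103501 = 0b1110110111010001000011101000001 in binary.
Add column by column in base 2, right to left:
  0+1 = 1
  0+0 = 0
  0+0 = 0
  0+0 = 0
  0+0 = 0
  0+0 = 0
  0+1 = 1
  1+0 = 1
  1+1 = 0 carry 1
  0+1+1 = 0 carry 1
  1+1+1 = 1 carry 1
  1+0+1 = 0 carry 1
  0+0+1 = 1
  1+0 = 1
  0+0 = 0
  1+1 = 0 carry 1
  0+0+1 = 1
  1+0 = 1
  0+0 = 0
  0+1 = 1
  0+0 = 0
  1+1 = 0 carry 1
  1+1+1 = 1 carry 1
  0+1+1 = 0 carry 1
  1+0+1 = 0 carry 1
  0+1+1 = 0 carry 1
  1+1+1 = 1 carry 1
  1+0+1 = 0 carry 1
  1+1+1 = 1 carry 1
  1+1+1 = 1 carry 1
  1+1+1 = 1 carry 1
  final carry 1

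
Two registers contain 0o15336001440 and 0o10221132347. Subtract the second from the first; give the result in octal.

0o5114647071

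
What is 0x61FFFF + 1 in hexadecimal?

The trailing 4 digits are F (max in base 16), so adding 1 cascades: they roll to 0 and the next digit up increments.

0x620000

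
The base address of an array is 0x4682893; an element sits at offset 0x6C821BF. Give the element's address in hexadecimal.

0xB304A52

Add column by column in base 16, right to left:
  3+F = 2 carry 1
  9+B+1 = 5 carry 1
  8+1+1 = A
  2+2 = 4
  8+8 = 0 carry 1
  6+C+1 = 3 carry 1
  4+6+1 = B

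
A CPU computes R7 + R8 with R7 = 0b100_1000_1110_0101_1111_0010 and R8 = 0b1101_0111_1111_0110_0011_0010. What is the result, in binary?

Add column by column in base 2, right to left:
  0+0 = 0
  1+1 = 0 carry 1
  0+0+1 = 1
  0+0 = 0
  1+1 = 0 carry 1
  1+1+1 = 1 carry 1
  1+0+1 = 0 carry 1
  1+0+1 = 0 carry 1
  1+0+1 = 0 carry 1
  0+1+1 = 0 carry 1
  1+1+1 = 1 carry 1
  0+0+1 = 1
  0+1 = 1
  1+1 = 0 carry 1
  1+1+1 = 1 carry 1
  1+1+1 = 1 carry 1
  0+1+1 = 0 carry 1
  0+1+1 = 0 carry 1
  0+1+1 = 0 carry 1
  1+0+1 = 0 carry 1
  0+1+1 = 0 carry 1
  0+0+1 = 1
  1+1 = 0 carry 1
  0+1+1 = 0 carry 1
  final carry 1

0b1001000001101110000100100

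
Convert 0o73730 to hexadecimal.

Each octal digit is 3 bits: 7=111 3=011 7=111 3=011 0=000.
Group the bits into nibbles: 0111 0111 1101 1000 → 77d8.

0x77d8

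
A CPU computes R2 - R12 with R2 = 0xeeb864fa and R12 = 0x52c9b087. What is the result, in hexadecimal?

0x9beeb473

Subtract column by column in base 16:
  a-7 → 3
  f-8 → 7
  4-0 → 4
  6-b → b (borrow)
  8-9-1 → e (borrow)
  b-c-1 → e (borrow)
  e-2-1 → b
  e-5 → 9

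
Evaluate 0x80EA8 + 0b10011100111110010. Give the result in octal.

0o2244232

0x80EA8 = 0o2007250 in octal.
0b10011100111110010 = 0o234762 in octal.
Add column by column in base 8, right to left:
  0+2 = 2
  5+6 = 3 carry 1
  2+7+1 = 2 carry 1
  7+4+1 = 4 carry 1
  0+3+1 = 4
  0+2 = 2
  2+0 = 2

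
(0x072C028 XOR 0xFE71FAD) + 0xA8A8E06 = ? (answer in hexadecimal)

0x1A206D8B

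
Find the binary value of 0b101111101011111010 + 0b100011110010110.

Add column by column in base 2, right to left:
  0+0 = 0
  1+1 = 0 carry 1
  0+1+1 = 0 carry 1
  1+0+1 = 0 carry 1
  1+1+1 = 1 carry 1
  1+0+1 = 0 carry 1
  1+0+1 = 0 carry 1
  1+1+1 = 1 carry 1
  0+1+1 = 0 carry 1
  1+1+1 = 1 carry 1
  0+1+1 = 0 carry 1
  1+0+1 = 0 carry 1
  1+0+1 = 0 carry 1
  1+0+1 = 0 carry 1
  1+1+1 = 1 carry 1
  1+0+1 = 0 carry 1
  0+0+1 = 1
  1+0 = 1

0b110100001010010000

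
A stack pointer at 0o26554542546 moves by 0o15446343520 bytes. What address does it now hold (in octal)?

0o44223106266

Add column by column in base 8, right to left:
  6+0 = 6
  4+2 = 6
  5+5 = 2 carry 1
  2+3+1 = 6
  4+4 = 0 carry 1
  5+3+1 = 1 carry 1
  4+6+1 = 3 carry 1
  5+4+1 = 2 carry 1
  5+4+1 = 2 carry 1
  6+5+1 = 4 carry 1
  2+1+1 = 4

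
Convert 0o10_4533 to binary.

Each octal digit is 3 bits: 1=001 0=000 4=100 5=101 3=011 3=011.

0b1000100101011011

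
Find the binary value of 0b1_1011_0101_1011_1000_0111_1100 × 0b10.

0b11011010110111000011111000

Multiply each base-2 digit by 2, carrying:
  0×2 = 0 → write 0
  0×2 = 0 → write 0
  1×2 = 2 → write 0 carry 1
  1×2+1 = 3 → write 1 carry 1
  1×2+1 = 3 → write 1 carry 1
  1×2+1 = 3 → write 1 carry 1
  1×2+1 = 3 → write 1 carry 1
  0×2+1 = 1 → write 1
  0×2 = 0 → write 0
  0×2 = 0 → write 0
  0×2 = 0 → write 0
  1×2 = 2 → write 0 carry 1
  1×2+1 = 3 → write 1 carry 1
  1×2+1 = 3 → write 1 carry 1
  0×2+1 = 1 → write 1
  1×2 = 2 → write 0 carry 1
  1×2+1 = 3 → write 1 carry 1
  0×2+1 = 1 → write 1
  1×2 = 2 → write 0 carry 1
  0×2+1 = 1 → write 1
  1×2 = 2 → write 0 carry 1
  1×2+1 = 3 → write 1 carry 1
  0×2+1 = 1 → write 1
  1×2 = 2 → write 0 carry 1
  1×2+1 = 3 → write 1 carry 1
  remaining carry: 1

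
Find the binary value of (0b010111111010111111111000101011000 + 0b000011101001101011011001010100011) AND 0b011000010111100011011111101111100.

0b11000000100100011010001101111000

Add column by column in base 2, right to left:
  0+1 = 1
  0+1 = 1
  0+0 = 0
  1+0 = 1
  1+0 = 1
  0+1 = 1
  1+0 = 1
  0+1 = 1
  1+0 = 1
  0+1 = 1
  0+0 = 0
  0+0 = 0
  1+1 = 0 carry 1
  1+1+1 = 1 carry 1
  1+0+1 = 0 carry 1
  1+1+1 = 1 carry 1
  1+1+1 = 1 carry 1
  1+0+1 = 0 carry 1
  1+1+1 = 1 carry 1
  1+0+1 = 0 carry 1
  1+1+1 = 1 carry 1
  0+1+1 = 0 carry 1
  1+0+1 = 0 carry 1
  0+0+1 = 1
  1+1 = 0 carry 1
  1+0+1 = 0 carry 1
  1+1+1 = 1 carry 1
  1+1+1 = 1 carry 1
  1+1+1 = 1 carry 1
  1+0+1 = 0 carry 1
  0+0+1 = 1
  1+0 = 1
Sum = 0b11011100100101011010001111111011; now AND with 0b011000010111100011011111101111100:
  011011100100101011010001111111011
& 011000010111100011011111101111100
= 011000000100100011010001101111000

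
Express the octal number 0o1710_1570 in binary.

Each octal digit is 3 bits: 1=001 7=111 1=001 0=000 1=001 5=101 7=111 0=000.

0b1111001000001101111000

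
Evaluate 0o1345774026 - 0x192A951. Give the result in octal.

0o1201247305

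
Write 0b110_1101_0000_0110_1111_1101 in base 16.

Group the bits into nibbles: 0110 1101 0000 0110 1111 1101 → 6d06fd.

0x6d06fd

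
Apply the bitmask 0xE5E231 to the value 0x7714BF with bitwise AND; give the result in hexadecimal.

AND each hex digit independently (no carries):
  7&E=6, 7&5=5, 1&E=0, 4&2=0, B&3=3, F&1=1

0x650031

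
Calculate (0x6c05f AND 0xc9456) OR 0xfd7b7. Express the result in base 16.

0x6c05f AND 0xc9456 = 0x48056.
Then OR with 0xfd7b7.

0xfd7f7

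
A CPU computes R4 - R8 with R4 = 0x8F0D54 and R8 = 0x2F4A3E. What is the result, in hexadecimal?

0x5FC316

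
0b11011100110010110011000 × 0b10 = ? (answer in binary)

0b110111001100101100110000

Multiply each base-2 digit by 2, carrying:
  0×2 = 0 → write 0
  0×2 = 0 → write 0
  0×2 = 0 → write 0
  1×2 = 2 → write 0 carry 1
  1×2+1 = 3 → write 1 carry 1
  0×2+1 = 1 → write 1
  0×2 = 0 → write 0
  1×2 = 2 → write 0 carry 1
  1×2+1 = 3 → write 1 carry 1
  0×2+1 = 1 → write 1
  1×2 = 2 → write 0 carry 1
  0×2+1 = 1 → write 1
  0×2 = 0 → write 0
  1×2 = 2 → write 0 carry 1
  1×2+1 = 3 → write 1 carry 1
  0×2+1 = 1 → write 1
  0×2 = 0 → write 0
  1×2 = 2 → write 0 carry 1
  1×2+1 = 3 → write 1 carry 1
  1×2+1 = 3 → write 1 carry 1
  0×2+1 = 1 → write 1
  1×2 = 2 → write 0 carry 1
  1×2+1 = 3 → write 1 carry 1
  remaining carry: 1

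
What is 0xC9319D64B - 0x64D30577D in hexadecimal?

0x645E97ECE

Subtract column by column in base 16:
  B-D → E (borrow)
  4-7-1 → C (borrow)
  6-7-1 → E (borrow)
  D-5-1 → 7
  9-0 → 9
  1-3 → E (borrow)
  3-D-1 → 5 (borrow)
  9-4-1 → 4
  C-6 → 6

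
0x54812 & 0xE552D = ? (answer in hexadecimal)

AND each hex digit independently (no carries):
  5&E=4, 4&5=4, 8&5=0, 1&2=0, 2&D=0

0x44000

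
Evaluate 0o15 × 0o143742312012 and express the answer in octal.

0o2423177102202

Multiply each base-8 digit by 13, carrying:
  2×13 = 26 → write 2 carry 3
  1×13+3 = 16 → write 0 carry 2
  0×13+2 = 2 → write 2
  2×13 = 26 → write 2 carry 3
  1×13+3 = 16 → write 0 carry 2
  3×13+2 = 41 → write 1 carry 5
  2×13+5 = 31 → write 7 carry 3
  4×13+3 = 55 → write 7 carry 6
  7×13+6 = 97 → write 1 carry 12
  3×13+12 = 51 → write 3 carry 6
  4×13+6 = 58 → write 2 carry 7
  1×13+7 = 20 → write 4 carry 2
  remaining carry: 2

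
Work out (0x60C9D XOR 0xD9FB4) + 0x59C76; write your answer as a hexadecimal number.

0x112F9F

First 0x60C9D XOR 0xD9FB4 = 0xB9329.
Add column by column in base 16, right to left:
  9+6 = F
  2+7 = 9
  3+C = F
  9+9 = 2 carry 1
  B+5+1 = 1 carry 1
  final carry 1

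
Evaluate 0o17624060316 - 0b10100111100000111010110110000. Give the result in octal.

0b10100111100000111010110110000 = 0o2474072660 in octal.
Subtract column by column in base 8:
  6-0 → 6
  1-6 → 3 (borrow)
  3-6-1 → 4 (borrow)
  0-2-1 → 5 (borrow)
  6-7-1 → 6 (borrow)
  0-0-1 → 7 (borrow)
  4-4-1 → 7 (borrow)
  2-7-1 → 2 (borrow)
  6-4-1 → 1
  7-2 → 5
  1-0 → 1

0o15127765436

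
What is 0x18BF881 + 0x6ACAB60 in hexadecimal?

0x838A3E1

Add column by column in base 16, right to left:
  1+0 = 1
  8+6 = E
  8+B = 3 carry 1
  F+A+1 = A carry 1
  B+C+1 = 8 carry 1
  8+A+1 = 3 carry 1
  1+6+1 = 8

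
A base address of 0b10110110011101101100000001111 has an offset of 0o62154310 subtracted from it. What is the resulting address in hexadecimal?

0x1605FF47

0b10110110011101101100000001111 = 0x16CED80F in hexadecimal.
0o62154310 = 0xC8D8C8 in hexadecimal.
Subtract column by column in base 16:
  F-8 → 7
  0-C → 4 (borrow)
  8-8-1 → F (borrow)
  D-D-1 → F (borrow)
  E-8-1 → 5
  C-C → 0
  6-0 → 6
  1-0 → 1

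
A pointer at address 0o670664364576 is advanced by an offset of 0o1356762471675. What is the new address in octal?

0o2247647056473

Add column by column in base 8, right to left:
  6+5 = 3 carry 1
  7+7+1 = 7 carry 1
  5+6+1 = 4 carry 1
  4+1+1 = 6
  6+7 = 5 carry 1
  3+4+1 = 0 carry 1
  4+2+1 = 7
  6+6 = 4 carry 1
  6+7+1 = 6 carry 1
  0+6+1 = 7
  7+5 = 4 carry 1
  6+3+1 = 2 carry 1
  0+1+1 = 2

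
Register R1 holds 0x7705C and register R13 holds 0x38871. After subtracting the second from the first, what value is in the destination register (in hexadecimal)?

Subtract column by column in base 16:
  C-1 → B
  5-7 → E (borrow)
  0-8-1 → 7 (borrow)
  7-8-1 → E (borrow)
  7-3-1 → 3

0x3E7EB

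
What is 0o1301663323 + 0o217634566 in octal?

0o1521520111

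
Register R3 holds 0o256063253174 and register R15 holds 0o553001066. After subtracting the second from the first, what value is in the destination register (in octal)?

Subtract column by column in base 8:
  4-6 → 6 (borrow)
  7-6-1 → 0
  1-0 → 1
  3-1 → 2
  5-0 → 5
  2-0 → 2
  3-3 → 0
  6-5 → 1
  0-5 → 3 (borrow)
  6-0-1 → 5
  5-0 → 5
  2-0 → 2

0o255310252106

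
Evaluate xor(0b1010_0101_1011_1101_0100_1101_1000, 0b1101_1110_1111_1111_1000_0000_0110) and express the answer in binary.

0b0111101101000010110011011110

XOR bit by bit (1 where the bits differ):
  1010010110111101010011011000
^ 1101111011111111100000000110
= 0111101101000010110011011110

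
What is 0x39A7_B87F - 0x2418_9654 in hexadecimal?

0x158F222B

Subtract column by column in base 16:
  F-4 → B
  7-5 → 2
  8-6 → 2
  B-9 → 2
  7-8 → F (borrow)
  A-1-1 → 8
  9-4 → 5
  3-2 → 1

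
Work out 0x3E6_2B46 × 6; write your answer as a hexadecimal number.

Multiply each base-16 digit by 6, carrying:
  6×6 = 36 → write 4 carry 2
  4×6+2 = 26 → write A carry 1
  B×6+1 = 67 → write 3 carry 4
  2×6+4 = 16 → write 0 carry 1
  6×6+1 = 37 → write 5 carry 2
  E×6+2 = 86 → write 6 carry 5
  3×6+5 = 23 → write 7 carry 1
  remaining carry: 1

0x176503A4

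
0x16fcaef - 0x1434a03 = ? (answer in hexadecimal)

Subtract column by column in base 16:
  f-3 → c
  e-0 → e
  a-a → 0
  c-4 → 8
  f-3 → c
  6-4 → 2
  1-1 → 0

0x2c80ec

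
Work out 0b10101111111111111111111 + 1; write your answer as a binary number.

The trailing 19 digits are 1 (max in base 2), so adding 1 cascades: they roll to 0 and the next digit up increments.

0b10110000000000000000000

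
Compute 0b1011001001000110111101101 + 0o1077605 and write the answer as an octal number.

0o132206562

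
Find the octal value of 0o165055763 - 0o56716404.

0o106137357

Subtract column by column in base 8:
  3-4 → 7 (borrow)
  6-0-1 → 5
  7-4 → 3
  5-6 → 7 (borrow)
  5-1-1 → 3
  0-7 → 1 (borrow)
  5-6-1 → 6 (borrow)
  6-5-1 → 0
  1-0 → 1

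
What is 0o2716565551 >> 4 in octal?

0o134727266

4 bits is not a whole number of base-8 digits; in binary: 10111001110101110101101101001 >> 4 = 1011100111010111010110110.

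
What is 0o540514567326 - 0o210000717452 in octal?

Subtract column by column in base 8:
  6-2 → 4
  2-5 → 5 (borrow)
  3-4-1 → 6 (borrow)
  7-7-1 → 7 (borrow)
  6-1-1 → 4
  5-7 → 6 (borrow)
  4-0-1 → 3
  1-0 → 1
  5-0 → 5
  0-0 → 0
  4-1 → 3
  5-2 → 3

0o330513647654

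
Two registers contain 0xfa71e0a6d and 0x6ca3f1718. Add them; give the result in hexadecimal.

0x16715d2185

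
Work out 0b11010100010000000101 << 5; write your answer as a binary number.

0b1101010001000000010100000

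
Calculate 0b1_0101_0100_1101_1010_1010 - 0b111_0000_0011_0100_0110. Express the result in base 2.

Subtract column by column in base 2:
  0-0 → 0
  1-1 → 0
  0-1 → 1 (borrow)
  1-0-1 → 0
  0-0 → 0
  1-0 → 1
  0-1 → 1 (borrow)
  1-0-1 → 0
  1-1 → 0
  0-1 → 1 (borrow)
  1-0-1 → 0
  1-0 → 1
  0-0 → 0
  0-0 → 0
  1-0 → 1
  0-0 → 0
  1-1 → 0
  0-1 → 1 (borrow)
  1-1-1 → 1 (borrow)
  0-0-1 → 1 (borrow)
  1-0-1 → 0

0b11100100101001100100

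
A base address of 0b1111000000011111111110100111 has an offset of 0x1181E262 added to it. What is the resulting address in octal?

0b1111000000011111111110100111 = 0o1700377647 in octal.
0x1181E262 = 0o2140361142 in octal.
Add column by column in base 8, right to left:
  7+2 = 1 carry 1
  4+4+1 = 1 carry 1
  6+1+1 = 0 carry 1
  7+1+1 = 1 carry 1
  7+6+1 = 6 carry 1
  3+3+1 = 7
  0+0 = 0
  0+4 = 4
  7+1 = 0 carry 1
  1+2+1 = 4

0o4040761011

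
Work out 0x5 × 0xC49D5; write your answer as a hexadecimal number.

0x3D7129

Multiply each base-16 digit by 5, carrying:
  5×5 = 25 → write 9 carry 1
  D×5+1 = 66 → write 2 carry 4
  9×5+4 = 49 → write 1 carry 3
  4×5+3 = 23 → write 7 carry 1
  C×5+1 = 61 → write D carry 3
  remaining carry: 3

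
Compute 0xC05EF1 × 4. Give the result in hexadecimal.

0x3017BC4

Multiply each base-16 digit by 4, carrying:
  1×4 = 4 → write 4
  F×4 = 60 → write C carry 3
  E×4+3 = 59 → write B carry 3
  5×4+3 = 23 → write 7 carry 1
  0×4+1 = 1 → write 1
  C×4 = 48 → write 0 carry 3
  remaining carry: 3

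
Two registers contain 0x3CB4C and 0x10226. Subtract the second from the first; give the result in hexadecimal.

0x2C926

Subtract column by column in base 16:
  C-6 → 6
  4-2 → 2
  B-2 → 9
  C-0 → C
  3-1 → 2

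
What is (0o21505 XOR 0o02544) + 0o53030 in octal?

0o76071

First 0o21505 XOR 0o02544 = 0o23041.
Add column by column in base 8, right to left:
  1+0 = 1
  4+3 = 7
  0+0 = 0
  3+3 = 6
  2+5 = 7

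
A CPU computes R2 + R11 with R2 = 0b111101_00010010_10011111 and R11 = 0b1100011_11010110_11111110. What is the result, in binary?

0b101000001110100110011101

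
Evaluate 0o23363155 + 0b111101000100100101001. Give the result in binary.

0o23363155 = 0b10011011110011001101101 in binary.
Add column by column in base 2, right to left:
  1+1 = 0 carry 1
  0+0+1 = 1
  1+0 = 1
  1+1 = 0 carry 1
  0+0+1 = 1
  1+1 = 0 carry 1
  1+0+1 = 0 carry 1
  0+0+1 = 1
  0+1 = 1
  1+0 = 1
  1+0 = 1
  0+1 = 1
  0+0 = 0
  1+0 = 1
  1+0 = 1
  1+1 = 0 carry 1
  1+0+1 = 0 carry 1
  0+1+1 = 0 carry 1
  1+1+1 = 1 carry 1
  1+1+1 = 1 carry 1
  0+1+1 = 0 carry 1
  0+0+1 = 1
  1+0 = 1

0b11011000110111110010110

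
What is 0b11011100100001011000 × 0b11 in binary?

0b1010010101100100001000

Multiply each base-2 digit by 3, carrying:
  0×3 = 0 → write 0
  0×3 = 0 → write 0
  0×3 = 0 → write 0
  1×3 = 3 → write 1 carry 1
  1×3+1 = 4 → write 0 carry 2
  0×3+2 = 2 → write 0 carry 1
  1×3+1 = 4 → write 0 carry 2
  0×3+2 = 2 → write 0 carry 1
  0×3+1 = 1 → write 1
  0×3 = 0 → write 0
  0×3 = 0 → write 0
  1×3 = 3 → write 1 carry 1
  0×3+1 = 1 → write 1
  0×3 = 0 → write 0
  1×3 = 3 → write 1 carry 1
  1×3+1 = 4 → write 0 carry 2
  1×3+2 = 5 → write 1 carry 2
  0×3+2 = 2 → write 0 carry 1
  1×3+1 = 4 → write 0 carry 2
  1×3+2 = 5 → write 1 carry 2
  remaining carry: 10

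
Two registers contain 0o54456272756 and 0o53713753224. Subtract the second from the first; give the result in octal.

Subtract column by column in base 8:
  6-4 → 2
  5-2 → 3
  7-2 → 5
  2-3 → 7 (borrow)
  7-5-1 → 1
  2-7 → 3 (borrow)
  6-3-1 → 2
  5-1 → 4
  4-7 → 5 (borrow)
  4-3-1 → 0
  5-5 → 0

0o542317532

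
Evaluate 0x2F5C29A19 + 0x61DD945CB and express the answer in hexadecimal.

0x9139BDFE4

Add column by column in base 16, right to left:
  9+B = 4 carry 1
  1+C+1 = E
  A+5 = F
  9+4 = D
  2+9 = B
  C+D = 9 carry 1
  5+D+1 = 3 carry 1
  F+1+1 = 1 carry 1
  2+6+1 = 9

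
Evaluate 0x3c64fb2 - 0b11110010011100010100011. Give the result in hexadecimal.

0x34d170f

0b11110010011100010100011 = 0x7938a3 in hexadecimal.
Subtract column by column in base 16:
  2-3 → f (borrow)
  b-a-1 → 0
  f-8 → 7
  4-3 → 1
  6-9 → d (borrow)
  c-7-1 → 4
  3-0 → 3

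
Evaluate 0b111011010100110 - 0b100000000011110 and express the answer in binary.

Subtract column by column in base 2:
  0-0 → 0
  1-1 → 0
  1-1 → 0
  0-1 → 1 (borrow)
  0-1-1 → 0 (borrow)
  1-0-1 → 0
  0-0 → 0
  1-0 → 1
  0-0 → 0
  1-0 → 1
  1-0 → 1
  0-0 → 0
  1-0 → 1
  1-0 → 1
  1-1 → 0

0b11011010001000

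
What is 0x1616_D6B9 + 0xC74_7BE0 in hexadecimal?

Add column by column in base 16, right to left:
  9+0 = 9
  B+E = 9 carry 1
  6+B+1 = 2 carry 1
  D+7+1 = 5 carry 1
  6+4+1 = B
  1+7 = 8
  6+C = 2 carry 1
  1+0+1 = 2

0x228B5299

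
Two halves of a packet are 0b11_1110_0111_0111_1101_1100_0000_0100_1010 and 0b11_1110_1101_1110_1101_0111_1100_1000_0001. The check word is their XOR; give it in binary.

XOR bit by bit (1 where the bits differ):
  1111100111011111011100000001001010
^ 1111101101111011010111110010000001
= 0000001010100100001011110011001011

0b0000001010100100001011110011001011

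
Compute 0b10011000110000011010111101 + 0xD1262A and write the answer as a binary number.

0xD1262A = 0b110100010010011000101010 in binary.
Add column by column in base 2, right to left:
  1+0 = 1
  0+1 = 1
  1+0 = 1
  1+1 = 0 carry 1
  1+0+1 = 0 carry 1
  1+1+1 = 1 carry 1
  0+0+1 = 1
  1+0 = 1
  0+0 = 0
  1+1 = 0 carry 1
  1+1+1 = 1 carry 1
  0+0+1 = 1
  0+0 = 0
  0+1 = 1
  0+0 = 0
  0+0 = 0
  1+1 = 0 carry 1
  1+0+1 = 0 carry 1
  0+0+1 = 1
  0+0 = 0
  0+1 = 1
  1+0 = 1
  1+1 = 0 carry 1
  0+1+1 = 0 carry 1
  0+0+1 = 1
  1+0 = 1

0b11001101000010110011100111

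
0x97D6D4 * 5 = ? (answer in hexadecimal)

0x2F73224

Multiply each base-16 digit by 5, carrying:
  4×5 = 20 → write 4 carry 1
  D×5+1 = 66 → write 2 carry 4
  6×5+4 = 34 → write 2 carry 2
  D×5+2 = 67 → write 3 carry 4
  7×5+4 = 39 → write 7 carry 2
  9×5+2 = 47 → write F carry 2
  remaining carry: 2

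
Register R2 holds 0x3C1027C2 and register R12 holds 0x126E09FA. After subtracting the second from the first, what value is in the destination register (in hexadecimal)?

0x29A21DC8

Subtract column by column in base 16:
  2-A → 8 (borrow)
  C-F-1 → C (borrow)
  7-9-1 → D (borrow)
  2-0-1 → 1
  0-E → 2 (borrow)
  1-6-1 → A (borrow)
  C-2-1 → 9
  3-1 → 2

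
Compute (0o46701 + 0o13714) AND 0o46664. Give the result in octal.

Add column by column in base 8, right to left:
  1+4 = 5
  0+1 = 1
  7+7 = 6 carry 1
  6+3+1 = 2 carry 1
  4+1+1 = 6
Sum = 0o62615; now AND with 0o46664:
  6&4=4, 2&6=2, 6&6=6, 1&6=0, 5&4=4

0o42604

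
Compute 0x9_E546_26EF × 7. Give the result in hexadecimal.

Multiply each base-16 digit by 7, carrying:
  F×7 = 105 → write 9 carry 6
  E×7+6 = 104 → write 8 carry 6
  6×7+6 = 48 → write 0 carry 3
  2×7+3 = 17 → write 1 carry 1
  6×7+1 = 43 → write B carry 2
  4×7+2 = 30 → write E carry 1
  5×7+1 = 36 → write 4 carry 2
  E×7+2 = 100 → write 4 carry 6
  9×7+6 = 69 → write 5 carry 4
  remaining carry: 4

0x4544EB1089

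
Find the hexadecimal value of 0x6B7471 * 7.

Multiply each base-16 digit by 7, carrying:
  1×7 = 7 → write 7
  7×7 = 49 → write 1 carry 3
  4×7+3 = 31 → write F carry 1
  7×7+1 = 50 → write 2 carry 3
  B×7+3 = 80 → write 0 carry 5
  6×7+5 = 47 → write F carry 2
  remaining carry: 2

0x2F02F17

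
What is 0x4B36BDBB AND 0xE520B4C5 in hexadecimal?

AND each hex digit independently (no carries):
  4&E=4, B&5=1, 3&2=2, 6&0=0, B&B=B, D&4=4, B&C=8, B&5=1

0x4120B481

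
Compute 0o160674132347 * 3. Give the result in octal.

0o522464417265

Multiply each base-8 digit by 3, carrying:
  7×3 = 21 → write 5 carry 2
  4×3+2 = 14 → write 6 carry 1
  3×3+1 = 10 → write 2 carry 1
  2×3+1 = 7 → write 7
  3×3 = 9 → write 1 carry 1
  1×3+1 = 4 → write 4
  4×3 = 12 → write 4 carry 1
  7×3+1 = 22 → write 6 carry 2
  6×3+2 = 20 → write 4 carry 2
  0×3+2 = 2 → write 2
  6×3 = 18 → write 2 carry 2
  1×3+2 = 5 → write 5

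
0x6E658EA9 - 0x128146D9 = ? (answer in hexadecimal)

0x5BE447D0

Subtract column by column in base 16:
  9-9 → 0
  A-D → D (borrow)
  E-6-1 → 7
  8-4 → 4
  5-1 → 4
  6-8 → E (borrow)
  E-2-1 → B
  6-1 → 5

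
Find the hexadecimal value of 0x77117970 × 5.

Multiply each base-16 digit by 5, carrying:
  0×5 = 0 → write 0
  7×5 = 35 → write 3 carry 2
  9×5+2 = 47 → write F carry 2
  7×5+2 = 37 → write 5 carry 2
  1×5+2 = 7 → write 7
  1×5 = 5 → write 5
  7×5 = 35 → write 3 carry 2
  7×5+2 = 37 → write 5 carry 2
  remaining carry: 2

0x253575F30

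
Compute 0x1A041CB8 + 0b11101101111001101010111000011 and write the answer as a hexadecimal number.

0b11101101111001101010111000011 = 0x1DBCD5C3 in hexadecimal.
Add column by column in base 16, right to left:
  8+3 = B
  B+C = 7 carry 1
  C+5+1 = 2 carry 1
  1+D+1 = F
  4+C = 0 carry 1
  0+B+1 = C
  A+D = 7 carry 1
  1+1+1 = 3

0x37C0F27B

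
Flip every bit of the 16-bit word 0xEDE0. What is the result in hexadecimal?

0x121F

Each hex digit d becomes F−d:
  E→1, D→2, E→1, 0→F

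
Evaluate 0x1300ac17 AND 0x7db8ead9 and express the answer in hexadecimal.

0x1100a811

AND each hex digit independently (no carries):
  1&7=1, 3&d=1, 0&b=0, 0&8=0, a&e=a, c&a=8, 1&d=1, 7&9=1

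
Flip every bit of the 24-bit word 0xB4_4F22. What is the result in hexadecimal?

Each hex digit d becomes F−d:
  B→4, 4→B, 4→B, F→0, 2→D, 2→D

0x4BB0DD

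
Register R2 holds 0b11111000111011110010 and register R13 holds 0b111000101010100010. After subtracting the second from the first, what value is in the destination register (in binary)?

0b11000000010001010000

Subtract column by column in base 2:
  0-0 → 0
  1-1 → 0
  0-0 → 0
  0-0 → 0
  1-0 → 1
  1-1 → 0
  1-0 → 1
  1-1 → 0
  0-0 → 0
  1-1 → 0
  1-0 → 1
  1-1 → 0
  0-0 → 0
  0-0 → 0
  0-0 → 0
  1-1 → 0
  1-1 → 0
  1-1 → 0
  1-0 → 1
  1-0 → 1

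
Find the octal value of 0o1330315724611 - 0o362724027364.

0o745371675225

Subtract column by column in base 8:
  1-4 → 5 (borrow)
  1-6-1 → 2 (borrow)
  6-3-1 → 2
  4-7 → 5 (borrow)
  2-2-1 → 7 (borrow)
  7-0-1 → 6
  5-4 → 1
  1-2 → 7 (borrow)
  3-7-1 → 3 (borrow)
  0-2-1 → 5 (borrow)
  3-6-1 → 4 (borrow)
  3-3-1 → 7 (borrow)
  1-0-1 → 0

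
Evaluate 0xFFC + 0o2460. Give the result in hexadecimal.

0o2460 = 0x530 in hexadecimal.
Add column by column in base 16, right to left:
  C+0 = C
  F+3 = 2 carry 1
  F+5+1 = 5 carry 1
  final carry 1

0x152C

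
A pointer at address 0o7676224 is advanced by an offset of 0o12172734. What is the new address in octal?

Add column by column in base 8, right to left:
  4+4 = 0 carry 1
  2+3+1 = 6
  2+7 = 1 carry 1
  6+2+1 = 1 carry 1
  7+7+1 = 7 carry 1
  6+1+1 = 0 carry 1
  7+2+1 = 2 carry 1
  0+1+1 = 2

0o22071160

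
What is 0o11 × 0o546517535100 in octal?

0o6233715106100

Multiply each base-8 digit by 9, carrying:
  0×9 = 0 → write 0
  0×9 = 0 → write 0
  1×9 = 9 → write 1 carry 1
  5×9+1 = 46 → write 6 carry 5
  3×9+5 = 32 → write 0 carry 4
  5×9+4 = 49 → write 1 carry 6
  7×9+6 = 69 → write 5 carry 8
  1×9+8 = 17 → write 1 carry 2
  5×9+2 = 47 → write 7 carry 5
  6×9+5 = 59 → write 3 carry 7
  4×9+7 = 43 → write 3 carry 5
  5×9+5 = 50 → write 2 carry 6
  remaining carry: 6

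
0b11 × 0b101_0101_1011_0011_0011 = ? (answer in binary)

0b100000001000110011001

Multiply each base-2 digit by 3, carrying:
  1×3 = 3 → write 1 carry 1
  1×3+1 = 4 → write 0 carry 2
  0×3+2 = 2 → write 0 carry 1
  0×3+1 = 1 → write 1
  1×3 = 3 → write 1 carry 1
  1×3+1 = 4 → write 0 carry 2
  0×3+2 = 2 → write 0 carry 1
  0×3+1 = 1 → write 1
  1×3 = 3 → write 1 carry 1
  1×3+1 = 4 → write 0 carry 2
  0×3+2 = 2 → write 0 carry 1
  1×3+1 = 4 → write 0 carry 2
  1×3+2 = 5 → write 1 carry 2
  0×3+2 = 2 → write 0 carry 1
  1×3+1 = 4 → write 0 carry 2
  0×3+2 = 2 → write 0 carry 1
  1×3+1 = 4 → write 0 carry 2
  0×3+2 = 2 → write 0 carry 1
  1×3+1 = 4 → write 0 carry 2
  remaining carry: 10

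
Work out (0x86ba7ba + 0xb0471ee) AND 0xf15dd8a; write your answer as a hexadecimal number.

0x3101988

Add column by column in base 16, right to left:
  a+e = 8 carry 1
  b+e+1 = a carry 1
  7+1+1 = 9
  a+7 = 1 carry 1
  b+4+1 = 0 carry 1
  6+0+1 = 7
  8+b = 3 carry 1
  final carry 1
Sum = 0x137019a8; now AND with 0xf15dd8a:
  1&0=0, 3&f=3, 7&1=1, 0&5=0, 1&d=1, 9&d=9, a&8=8, 8&a=8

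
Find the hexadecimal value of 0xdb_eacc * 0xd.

Multiply each base-16 digit by 13, carrying:
  c×13 = 156 → write c carry 9
  c×13+9 = 165 → write 5 carry 10
  a×13+10 = 140 → write c carry 8
  e×13+8 = 190 → write e carry 11
  b×13+11 = 154 → write a carry 9
  d×13+9 = 178 → write 2 carry 11
  remaining carry: b

0xb2aec5c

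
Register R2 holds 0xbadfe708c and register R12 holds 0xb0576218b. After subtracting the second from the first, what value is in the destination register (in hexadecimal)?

0xa8884f01

Subtract column by column in base 16:
  c-b → 1
  8-8 → 0
  0-1 → f (borrow)
  7-2-1 → 4
  e-6 → 8
  f-7 → 8
  d-5 → 8
  a-0 → a
  b-b → 0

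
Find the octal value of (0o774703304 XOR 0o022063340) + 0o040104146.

0o1017064212

First 0o774703304 XOR 0o022063340 = 0o756760044.
Add column by column in base 8, right to left:
  4+6 = 2 carry 1
  4+4+1 = 1 carry 1
  0+1+1 = 2
  0+4 = 4
  6+0 = 6
  7+1 = 0 carry 1
  6+0+1 = 7
  5+4 = 1 carry 1
  7+0+1 = 0 carry 1
  final carry 1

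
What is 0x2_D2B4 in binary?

0b101101001010110100

Expand each hex digit to 4 bits: 2=0010 D=1101 2=0010 B=1011 4=0100.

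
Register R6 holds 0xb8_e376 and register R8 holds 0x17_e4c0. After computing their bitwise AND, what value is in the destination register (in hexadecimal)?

0x10e040

AND each hex digit independently (no carries):
  b&1=1, 8&7=0, e&e=e, 3&4=0, 7&c=4, 6&0=0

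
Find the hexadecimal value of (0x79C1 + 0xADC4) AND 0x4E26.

Add column by column in base 16, right to left:
  1+4 = 5
  C+C = 8 carry 1
  9+D+1 = 7 carry 1
  7+A+1 = 2 carry 1
  final carry 1
Sum = 0x12785; now AND with 0x4E26:
  1&0=0, 2&4=0, 7&E=6, 8&2=0, 5&6=4

0x604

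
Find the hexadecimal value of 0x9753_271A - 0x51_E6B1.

Subtract column by column in base 16:
  A-1 → 9
  1-B → 6 (borrow)
  7-6-1 → 0
  2-E → 4 (borrow)
  3-1-1 → 1
  5-5 → 0
  7-0 → 7
  9-0 → 9

0x97014069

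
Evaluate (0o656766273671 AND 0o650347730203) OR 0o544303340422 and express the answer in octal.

0o656766273671 AND 0o650347730203 = 0o650346230201.
Then OR with 0o544303340422.

0o754347370623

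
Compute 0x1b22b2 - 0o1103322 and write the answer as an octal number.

0o5515740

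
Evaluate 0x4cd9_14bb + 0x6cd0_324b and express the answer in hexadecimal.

0xb9a94706

Add column by column in base 16, right to left:
  b+b = 6 carry 1
  b+4+1 = 0 carry 1
  4+2+1 = 7
  1+3 = 4
  9+0 = 9
  d+d = a carry 1
  c+c+1 = 9 carry 1
  4+6+1 = b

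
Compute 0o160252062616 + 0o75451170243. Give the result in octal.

Add column by column in base 8, right to left:
  6+3 = 1 carry 1
  1+4+1 = 6
  6+2 = 0 carry 1
  2+0+1 = 3
  6+7 = 5 carry 1
  0+1+1 = 2
  2+1 = 3
  5+5 = 2 carry 1
  2+4+1 = 7
  0+5 = 5
  6+7 = 5 carry 1
  1+0+1 = 2

0o255723253061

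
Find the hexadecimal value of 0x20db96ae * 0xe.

0x1cc023d84

Multiply each base-16 digit by 14, carrying:
  e×14 = 196 → write 4 carry 12
  a×14+12 = 152 → write 8 carry 9
  6×14+9 = 93 → write d carry 5
  9×14+5 = 131 → write 3 carry 8
  b×14+8 = 162 → write 2 carry 10
  d×14+10 = 192 → write 0 carry 12
  0×14+12 = 12 → write c
  2×14 = 28 → write c carry 1
  remaining carry: 1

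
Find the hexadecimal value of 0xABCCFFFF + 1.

0xABCD0000

The trailing 4 digits are F (max in base 16), so adding 1 cascades: they roll to 0 and the next digit up increments.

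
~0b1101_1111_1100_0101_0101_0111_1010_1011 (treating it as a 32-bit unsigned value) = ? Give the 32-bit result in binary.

0b00100000001110101010100001010100

Invert each bit: 11011111110001010101011110101011 → 00100000001110101010100001010100.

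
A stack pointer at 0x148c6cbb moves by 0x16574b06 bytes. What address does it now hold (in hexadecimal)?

0x2ae3b7c1

Add column by column in base 16, right to left:
  b+6 = 1 carry 1
  b+0+1 = c
  c+b = 7 carry 1
  6+4+1 = b
  c+7 = 3 carry 1
  8+5+1 = e
  4+6 = a
  1+1 = 2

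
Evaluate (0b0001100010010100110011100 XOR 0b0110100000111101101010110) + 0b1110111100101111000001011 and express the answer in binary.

First 0b0001100010010100110011100 XOR 0b0110100000111101101010110 = 0b0111000010101001011001010.
Add column by column in base 2, right to left:
  0+1 = 1
  1+1 = 0 carry 1
  0+0+1 = 1
  1+1 = 0 carry 1
  0+0+1 = 1
  0+0 = 0
  1+0 = 1
  1+0 = 1
  0+0 = 0
  1+1 = 0 carry 1
  0+1+1 = 0 carry 1
  0+1+1 = 0 carry 1
  1+1+1 = 1 carry 1
  0+0+1 = 1
  1+1 = 0 carry 1
  0+0+1 = 1
  1+0 = 1
  0+1 = 1
  0+1 = 1
  0+1 = 1
  0+1 = 1
  1+0 = 1
  1+1 = 0 carry 1
  1+1+1 = 1 carry 1
  0+1+1 = 0 carry 1
  final carry 1

0b10101111111011000011010101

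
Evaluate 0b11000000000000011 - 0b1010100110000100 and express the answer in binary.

Subtract column by column in base 2:
  1-0 → 1
  1-0 → 1
  0-1 → 1 (borrow)
  0-0-1 → 1 (borrow)
  0-0-1 → 1 (borrow)
  0-0-1 → 1 (borrow)
  0-0-1 → 1 (borrow)
  0-1-1 → 0 (borrow)
  0-1-1 → 0 (borrow)
  0-0-1 → 1 (borrow)
  0-0-1 → 1 (borrow)
  0-1-1 → 0 (borrow)
  0-0-1 → 1 (borrow)
  0-1-1 → 0 (borrow)
  0-0-1 → 1 (borrow)
  1-1-1 → 1 (borrow)
  1-0-1 → 0

0b1101011001111111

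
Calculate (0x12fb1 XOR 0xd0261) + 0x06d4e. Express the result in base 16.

0xc9b1e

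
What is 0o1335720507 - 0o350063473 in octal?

0o765635014

Subtract column by column in base 8:
  7-3 → 4
  0-7 → 1 (borrow)
  5-4-1 → 0
  0-3 → 5 (borrow)
  2-6-1 → 3 (borrow)
  7-0-1 → 6
  5-0 → 5
  3-5 → 6 (borrow)
  3-3-1 → 7 (borrow)
  1-0-1 → 0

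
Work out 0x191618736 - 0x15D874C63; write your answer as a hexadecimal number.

0x33DA3AD3

Subtract column by column in base 16:
  6-3 → 3
  3-6 → D (borrow)
  7-C-1 → A (borrow)
  8-4-1 → 3
  1-7 → A (borrow)
  6-8-1 → D (borrow)
  1-D-1 → 3 (borrow)
  9-5-1 → 3
  1-1 → 0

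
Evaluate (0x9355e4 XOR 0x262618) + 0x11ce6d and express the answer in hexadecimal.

0xc74269

First 0x9355e4 XOR 0x262618 = 0xb573fc.
Add column by column in base 16, right to left:
  c+d = 9 carry 1
  f+6+1 = 6 carry 1
  3+e+1 = 2 carry 1
  7+c+1 = 4 carry 1
  5+1+1 = 7
  b+1 = c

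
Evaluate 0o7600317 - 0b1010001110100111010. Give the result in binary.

0b110011110001110010101

0o7600317 = 0b111110000000011001111 in binary.
Subtract column by column in base 2:
  1-0 → 1
  1-1 → 0
  1-0 → 1
  1-1 → 0
  0-1 → 1 (borrow)
  0-1-1 → 0 (borrow)
  1-0-1 → 0
  1-0 → 1
  0-1 → 1 (borrow)
  0-0-1 → 1 (borrow)
  0-1-1 → 0 (borrow)
  0-1-1 → 0 (borrow)
  0-1-1 → 0 (borrow)
  0-0-1 → 1 (borrow)
  0-0-1 → 1 (borrow)
  0-0-1 → 1 (borrow)
  1-1-1 → 1 (borrow)
  1-0-1 → 0
  1-1 → 0
  1-0 → 1
  1-0 → 1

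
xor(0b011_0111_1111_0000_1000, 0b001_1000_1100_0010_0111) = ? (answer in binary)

XOR bit by bit (1 where the bits differ):
  0110111111100001000
^ 0011000110000100111
= 0101111001100101111

0b0101111001100101111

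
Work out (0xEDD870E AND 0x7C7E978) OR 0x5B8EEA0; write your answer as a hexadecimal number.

0xEDD870E AND 0x7C7E978 = 0x6C58108.
Then OR with 0x5B8EEA0.

0x7FDEFA8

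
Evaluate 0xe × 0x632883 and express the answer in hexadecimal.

0x56c372a

Multiply each base-16 digit by 14, carrying:
  3×14 = 42 → write a carry 2
  8×14+2 = 114 → write 2 carry 7
  8×14+7 = 119 → write 7 carry 7
  2×14+7 = 35 → write 3 carry 2
  3×14+2 = 44 → write c carry 2
  6×14+2 = 86 → write 6 carry 5
  remaining carry: 5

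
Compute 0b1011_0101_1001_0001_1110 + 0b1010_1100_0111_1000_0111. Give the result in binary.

0b101100010000010100101

Add column by column in base 2, right to left:
  0+1 = 1
  1+1 = 0 carry 1
  1+1+1 = 1 carry 1
  1+0+1 = 0 carry 1
  1+0+1 = 0 carry 1
  0+0+1 = 1
  0+0 = 0
  0+1 = 1
  1+1 = 0 carry 1
  0+1+1 = 0 carry 1
  0+1+1 = 0 carry 1
  1+0+1 = 0 carry 1
  1+0+1 = 0 carry 1
  0+0+1 = 1
  1+1 = 0 carry 1
  0+1+1 = 0 carry 1
  1+0+1 = 0 carry 1
  1+1+1 = 1 carry 1
  0+0+1 = 1
  1+1 = 0 carry 1
  final carry 1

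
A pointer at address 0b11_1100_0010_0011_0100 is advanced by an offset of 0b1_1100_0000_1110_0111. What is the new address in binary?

0b1011000001100011011

Add column by column in base 2, right to left:
  0+1 = 1
  0+1 = 1
  1+1 = 0 carry 1
  0+0+1 = 1
  1+0 = 1
  1+1 = 0 carry 1
  0+1+1 = 0 carry 1
  0+1+1 = 0 carry 1
  0+0+1 = 1
  1+0 = 1
  0+0 = 0
  0+0 = 0
  0+0 = 0
  0+0 = 0
  1+1 = 0 carry 1
  1+1+1 = 1 carry 1
  1+1+1 = 1 carry 1
  1+0+1 = 0 carry 1
  final carry 1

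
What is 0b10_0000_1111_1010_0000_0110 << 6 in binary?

Left shift by 6: append 6 zero bits.

0b1000001111101000000110000000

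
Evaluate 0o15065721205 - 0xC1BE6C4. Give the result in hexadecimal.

0x5CBBBBC1

0o15065721205 = 0x68D7A285 in hexadecimal.
Subtract column by column in base 16:
  5-4 → 1
  8-C → C (borrow)
  2-6-1 → B (borrow)
  A-E-1 → B (borrow)
  7-B-1 → B (borrow)
  D-1-1 → B
  8-C → C (borrow)
  6-0-1 → 5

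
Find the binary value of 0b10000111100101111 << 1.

Left shift by 1: append 1 zero bit.

0b100001111001011110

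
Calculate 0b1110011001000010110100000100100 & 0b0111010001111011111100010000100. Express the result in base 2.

AND bit by bit (1 only where both bits are 1):
  1110011001000010110100000100100
& 0111010001111011111100010000100
= 0110010001000010110100000000100

0b0110010001000010110100000000100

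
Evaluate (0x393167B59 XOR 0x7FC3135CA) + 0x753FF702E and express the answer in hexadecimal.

0xBC326BEC1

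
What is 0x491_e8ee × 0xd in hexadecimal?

0x3b68d416

Multiply each base-16 digit by 13, carrying:
  e×13 = 182 → write 6 carry 11
  e×13+11 = 193 → write 1 carry 12
  8×13+12 = 116 → write 4 carry 7
  e×13+7 = 189 → write d carry 11
  1×13+11 = 24 → write 8 carry 1
  9×13+1 = 118 → write 6 carry 7
  4×13+7 = 59 → write b carry 3
  remaining carry: 3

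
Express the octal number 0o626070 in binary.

0b110010110000111000

Each octal digit is 3 bits: 6=110 2=010 6=110 0=000 7=111 0=000.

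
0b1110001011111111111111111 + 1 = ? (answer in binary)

The trailing 17 digits are 1 (max in base 2), so adding 1 cascades: they roll to 0 and the next digit up increments.

0b1110001100000000000000000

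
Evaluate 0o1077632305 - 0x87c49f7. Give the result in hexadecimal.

0x82eace

0o1077632305 = 0x8ff34c5 in hexadecimal.
Subtract column by column in base 16:
  5-7 → e (borrow)
  c-f-1 → c (borrow)
  4-9-1 → a (borrow)
  3-4-1 → e (borrow)
  f-c-1 → 2
  f-7 → 8
  8-8 → 0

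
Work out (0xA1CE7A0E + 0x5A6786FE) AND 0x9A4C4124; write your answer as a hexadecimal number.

0x98040104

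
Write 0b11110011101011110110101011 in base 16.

0x3cebdab

Group the bits into nibbles: 0011 1100 1110 1011 1101 1010 1011 → 3cebdab.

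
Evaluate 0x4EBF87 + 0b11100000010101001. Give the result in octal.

0o24100060

0x4EBF87 = 0o23537607 in octal.
0b11100000010101001 = 0o340251 in octal.
Add column by column in base 8, right to left:
  7+1 = 0 carry 1
  0+5+1 = 6
  6+2 = 0 carry 1
  7+0+1 = 0 carry 1
  3+4+1 = 0 carry 1
  5+3+1 = 1 carry 1
  3+0+1 = 4
  2+0 = 2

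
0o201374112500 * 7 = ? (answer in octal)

0o1612345012300

Multiply each base-8 digit by 7, carrying:
  0×7 = 0 → write 0
  0×7 = 0 → write 0
  5×7 = 35 → write 3 carry 4
  2×7+4 = 18 → write 2 carry 2
  1×7+2 = 9 → write 1 carry 1
  1×7+1 = 8 → write 0 carry 1
  4×7+1 = 29 → write 5 carry 3
  7×7+3 = 52 → write 4 carry 6
  3×7+6 = 27 → write 3 carry 3
  1×7+3 = 10 → write 2 carry 1
  0×7+1 = 1 → write 1
  2×7 = 14 → write 6 carry 1
  remaining carry: 1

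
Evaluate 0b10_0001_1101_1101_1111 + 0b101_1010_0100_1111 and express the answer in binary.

0b100111100000101110

Add column by column in base 2, right to left:
  1+1 = 0 carry 1
  1+1+1 = 1 carry 1
  1+1+1 = 1 carry 1
  1+1+1 = 1 carry 1
  1+0+1 = 0 carry 1
  0+0+1 = 1
  1+1 = 0 carry 1
  1+0+1 = 0 carry 1
  1+0+1 = 0 carry 1
  0+1+1 = 0 carry 1
  1+0+1 = 0 carry 1
  1+1+1 = 1 carry 1
  1+1+1 = 1 carry 1
  0+0+1 = 1
  0+1 = 1
  0+0 = 0
  0+0 = 0
  1+0 = 1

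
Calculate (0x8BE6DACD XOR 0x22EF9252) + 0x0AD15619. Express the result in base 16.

First 0x8BE6DACD XOR 0x22EF9252 = 0xA909489F.
Add column by column in base 16, right to left:
  F+9 = 8 carry 1
  9+1+1 = B
  8+6 = E
  4+5 = 9
  9+1 = A
  0+D = D
  9+A = 3 carry 1
  A+0+1 = B

0xB3DA9EB8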